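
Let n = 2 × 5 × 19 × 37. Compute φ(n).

2592

φ(2) = 2 − 1 = 1.
φ(5) = 5 − 1 = 4.
φ(19) = 19 − 1 = 18.
φ(37) = 37 − 1 = 36.
Multiply: 1 · 4 · 18 · 36 = 2592.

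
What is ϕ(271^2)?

φ(271^2) = 271^1·(271−1) = 271·270 = 73170.

73170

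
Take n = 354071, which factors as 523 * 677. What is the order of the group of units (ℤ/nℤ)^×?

φ(523) = 523 − 1 = 522.
φ(677) = 677 − 1 = 676.
φ(354071) = 522 × 676 = 352872.

352872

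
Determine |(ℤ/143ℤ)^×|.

143 = 11 · 13.
φ(11) = 11 − 1 = 10.
φ(13) = 13 − 1 = 12.
Multiply: 10 · 12 = 120.

120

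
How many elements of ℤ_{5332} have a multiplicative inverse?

2520

First factor: 5332 = 2^2 · 31 · 43.
φ(2^2) = 2^1·(2−1) = 2·1 = 2.
φ(31) = 31 − 1 = 30.
φ(43) = 43 − 1 = 42.
φ(5332) = 2 × 30 × 42 = 2520.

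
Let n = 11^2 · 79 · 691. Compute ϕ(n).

φ(6605269) = 6605269 · (1 − 1/11) · (1 − 1/79) · (1 − 1/691)
       = 6605269 · 538200/600479 = 5920200.

5920200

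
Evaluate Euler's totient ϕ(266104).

First factor: 266104 = 2^3 * 29 * 31 * 37.
φ(2^3) = 2^2·(2−1) = 4·1 = 4.
φ(29) = 29 − 1 = 28.
φ(31) = 31 − 1 = 30.
φ(37) = 37 − 1 = 36.
φ(266104) = 4 × 28 × 30 × 36 = 120960.

120960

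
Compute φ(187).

Prime factorization: 187 = 11 · 17.
φ(11) = 11 − 1 = 10.
φ(17) = 17 − 1 = 16.
Since φ is multiplicative, φ(187) = 10 · 16 = 160.

160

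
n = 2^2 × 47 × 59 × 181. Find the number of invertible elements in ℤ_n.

960480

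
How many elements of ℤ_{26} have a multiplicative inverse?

Prime factorization: 26 = 2 × 13.
φ(2) = 2 − 1 = 1.
φ(13) = 13 − 1 = 12.
φ(26) = 1 × 12 = 12.

12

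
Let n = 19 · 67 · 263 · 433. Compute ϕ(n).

φ(144967967) = 144967967 · (1 − 1/19) · (1 − 1/67) · (1 − 1/263) · (1 − 1/433)
       = 144967967 · 134462592/144967967 = 134462592.

134462592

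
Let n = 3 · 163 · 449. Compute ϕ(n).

145152

φ(219561) = 219561 · (1 − 1/3) · (1 − 1/163) · (1 − 1/449)
       = 219561 · 145152/219561 = 145152.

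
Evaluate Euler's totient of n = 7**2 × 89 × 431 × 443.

φ(7^2) = 7^2 − 7^1 = 49 − 7 = 42.
φ(89) = 89 − 1 = 88.
φ(431) = 431 − 1 = 430.
φ(443) = 443 − 1 = 442.
Multiply: 42 · 88 · 430 · 442 = 702461760.

702461760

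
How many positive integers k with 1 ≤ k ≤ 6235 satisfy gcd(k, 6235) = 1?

4704

Prime factorization: 6235 = 5 × 29 × 43.
φ(5) = 5 − 1 = 4.
φ(29) = 29 − 1 = 28.
φ(43) = 43 − 1 = 42.
Multiply: 4 · 28 · 42 = 4704.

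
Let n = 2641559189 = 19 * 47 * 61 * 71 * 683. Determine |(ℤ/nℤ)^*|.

2371723200

φ(19) = 19 − 1 = 18.
φ(47) = 47 − 1 = 46.
φ(61) = 61 − 1 = 60.
φ(71) = 71 − 1 = 70.
φ(683) = 683 − 1 = 682.
Multiply: 18 · 46 · 60 · 70 · 682 = 2371723200.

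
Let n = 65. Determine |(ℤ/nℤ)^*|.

48

First factor: 65 = 5 × 13.
φ(65) = 65 · (1 − 1/5) · (1 − 1/13)
       = 65 · 48/65 = 48.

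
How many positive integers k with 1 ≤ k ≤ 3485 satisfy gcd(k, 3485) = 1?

3485 = 5 × 17 × 41.
φ(5) = 5 − 1 = 4.
φ(17) = 17 − 1 = 16.
φ(41) = 41 − 1 = 40.
Multiply: 4 · 16 · 40 = 2560.

2560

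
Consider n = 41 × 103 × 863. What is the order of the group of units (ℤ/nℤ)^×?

φ(3644449) = 3644449 · (1 − 1/41) · (1 − 1/103) · (1 − 1/863)
       = 3644449 · 3516960/3644449 = 3516960.

3516960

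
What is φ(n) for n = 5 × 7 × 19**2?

8208

φ(12635) = 12635 · (1 − 1/5) · (1 − 1/7) · (1 − 1/19)
       = 12635 · 432/665 = 8208.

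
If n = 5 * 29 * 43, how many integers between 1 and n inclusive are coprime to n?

φ(6235) = 6235 · (1 − 1/5) · (1 − 1/29) · (1 − 1/43)
       = 6235 · 4704/6235 = 4704.

4704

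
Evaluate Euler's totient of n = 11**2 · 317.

34760

φ(38357) = 38357 · (1 − 1/11) · (1 − 1/317)
       = 38357 · 3160/3487 = 34760.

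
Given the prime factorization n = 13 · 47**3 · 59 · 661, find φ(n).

46677407040

φ(13) = 13 − 1 = 12.
φ(47^3) = 47^3 − 47^2 = 103823 − 2209 = 101614.
φ(59) = 59 − 1 = 58.
φ(661) = 661 − 1 = 660.
φ(52636911301) = 12 × 101614 × 58 × 660 = 46677407040.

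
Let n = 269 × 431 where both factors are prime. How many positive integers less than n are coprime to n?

φ(269) = 269 − 1 = 268.
φ(431) = 431 − 1 = 430.
Since φ is multiplicative, φ(115939) = 268 · 430 = 115240.

115240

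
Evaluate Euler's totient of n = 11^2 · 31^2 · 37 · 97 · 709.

φ(11^2) = 11^1·(11−1) = 11·10 = 110.
φ(31^2) = 31^2 − 31^1 = 961 − 31 = 930.
φ(37) = 37 − 1 = 36.
φ(97) = 97 − 1 = 96.
φ(709) = 709 − 1 = 708.
Multiply: 110 · 930 · 36 · 96 · 708 = 250312550400.

250312550400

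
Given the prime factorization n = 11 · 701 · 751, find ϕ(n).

φ(5790961) = 5790961 · (1 − 1/11) · (1 − 1/701) · (1 − 1/751)
       = 5790961 · 5250000/5790961 = 5250000.

5250000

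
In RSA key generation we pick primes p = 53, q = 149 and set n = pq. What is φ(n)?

7696

φ(pq) = (p−1)(q−1) = 52 · 148 = 7696.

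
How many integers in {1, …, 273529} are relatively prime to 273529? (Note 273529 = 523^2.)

φ(273529) = 273529 · (1 − 1/523)
       = 273529 · 522/523 = 273006.

273006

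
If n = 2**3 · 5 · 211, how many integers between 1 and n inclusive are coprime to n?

3360

φ(8440) = 8440 · (1 − 1/2) · (1 − 1/5) · (1 − 1/211)
       = 8440 · 840/2110 = 3360.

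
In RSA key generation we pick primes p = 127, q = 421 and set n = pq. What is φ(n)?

φ(127) = 127 − 1 = 126.
φ(421) = 421 − 1 = 420.
φ(53467) = 126 × 420 = 52920.

52920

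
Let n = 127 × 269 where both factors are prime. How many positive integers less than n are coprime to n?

33768

φ(34163) = 34163 · (1 − 1/127) · (1 − 1/269)
       = 34163 · 33768/34163 = 33768.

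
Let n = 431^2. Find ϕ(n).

185330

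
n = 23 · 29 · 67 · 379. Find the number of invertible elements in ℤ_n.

15367968

φ(16937131) = 16937131 · (1 − 1/23) · (1 − 1/29) · (1 − 1/67) · (1 − 1/379)
       = 16937131 · 15367968/16937131 = 15367968.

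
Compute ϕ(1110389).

846720

First factor: 1110389 = 7^2 × 17 × 31 × 43.
φ(7^2) = 7^1·(7−1) = 7·6 = 42.
φ(17) = 17 − 1 = 16.
φ(31) = 31 − 1 = 30.
φ(43) = 43 − 1 = 42.
Since φ is multiplicative, φ(1110389) = 42 · 16 · 30 · 42 = 846720.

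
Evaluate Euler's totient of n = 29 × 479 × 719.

φ(29) = 29 − 1 = 28.
φ(479) = 479 − 1 = 478.
φ(719) = 719 − 1 = 718.
φ(9987629) = 28 × 478 × 718 = 9609712.

9609712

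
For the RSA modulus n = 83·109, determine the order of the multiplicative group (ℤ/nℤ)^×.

8856

φ(n) = (p − 1)(q − 1) = (83−1)(109−1) = 82·108 = 8856.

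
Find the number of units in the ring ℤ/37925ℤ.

Prime factorization: 37925 = 5^2 × 37 × 41.
φ(37925) = 37925 · (1 − 1/5) · (1 − 1/37) · (1 − 1/41)
       = 37925 · 5760/7585 = 28800.

28800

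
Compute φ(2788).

1280

Prime factorization: 2788 = 2^2 · 17 · 41.
φ(2^2) = 2^2 − 2^1 = 4 − 2 = 2.
φ(17) = 17 − 1 = 16.
φ(41) = 41 − 1 = 40.
φ(2788) = 2 × 16 × 40 = 1280.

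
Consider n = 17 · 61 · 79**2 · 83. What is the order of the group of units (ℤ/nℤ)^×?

485072640

φ(537169111) = 537169111 · (1 − 1/17) · (1 − 1/61) · (1 − 1/79) · (1 − 1/83)
       = 537169111 · 6140160/6799609 = 485072640.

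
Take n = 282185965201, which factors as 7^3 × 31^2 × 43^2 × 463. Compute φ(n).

228133992240

φ(282185965201) = 282185965201 · (1 − 1/7) · (1 − 1/31) · (1 − 1/43) · (1 − 1/463)
       = 282185965201 · 3492720/4320253 = 228133992240.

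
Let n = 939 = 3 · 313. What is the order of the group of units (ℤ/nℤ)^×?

φ(939) = 939 · (1 − 1/3) · (1 − 1/313)
       = 939 · 624/939 = 624.

624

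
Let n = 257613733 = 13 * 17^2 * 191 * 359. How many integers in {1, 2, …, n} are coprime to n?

φ(13) = 13 − 1 = 12.
φ(17^2) = 17^2 − 17^1 = 289 − 17 = 272.
φ(191) = 191 − 1 = 190.
φ(359) = 359 − 1 = 358.
Multiply: 12 · 272 · 190 · 358 = 222017280.

222017280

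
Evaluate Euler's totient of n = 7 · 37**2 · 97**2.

74421504

φ(90166447) = 90166447 · (1 − 1/7) · (1 − 1/37) · (1 − 1/97)
       = 90166447 · 20736/25123 = 74421504.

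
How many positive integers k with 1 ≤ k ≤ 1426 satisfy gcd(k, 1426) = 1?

660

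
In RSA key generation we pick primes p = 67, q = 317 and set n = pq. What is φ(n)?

20856

φ(21239) = 21239 · (1 − 1/67) · (1 − 1/317)
       = 21239 · 20856/21239 = 20856.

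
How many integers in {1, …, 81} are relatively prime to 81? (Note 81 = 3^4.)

54

φ(3^4) = 3^4 − 3^3 = 81 − 27 = 54.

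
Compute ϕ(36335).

26208

First factor: 36335 = 5 * 13^2 * 43.
φ(5) = 5 − 1 = 4.
φ(13^2) = 13^1·(13−1) = 13·12 = 156.
φ(43) = 43 − 1 = 42.
φ(36335) = 4 × 156 × 42 = 26208.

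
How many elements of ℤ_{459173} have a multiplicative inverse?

365040

459173 = 11 * 13**3 * 19.
φ(11) = 11 − 1 = 10.
φ(13^3) = 13^3 − 13^2 = 2197 − 169 = 2028.
φ(19) = 19 − 1 = 18.
Multiply: 10 · 2028 · 18 = 365040.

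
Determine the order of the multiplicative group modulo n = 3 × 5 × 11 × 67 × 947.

4994880

φ(3) = 3 − 1 = 2.
φ(5) = 5 − 1 = 4.
φ(11) = 11 − 1 = 10.
φ(67) = 67 − 1 = 66.
φ(947) = 947 − 1 = 946.
Multiply: 2 · 4 · 10 · 66 · 946 = 4994880.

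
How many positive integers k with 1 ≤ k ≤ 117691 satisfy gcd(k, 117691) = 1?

88704

Prime factorization: 117691 = 7 · 17 · 23 · 43.
φ(7) = 7 − 1 = 6.
φ(17) = 17 − 1 = 16.
φ(23) = 23 − 1 = 22.
φ(43) = 43 − 1 = 42.
Multiply: 6 · 16 · 22 · 42 = 88704.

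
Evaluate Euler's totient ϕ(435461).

Factor 435461: 435461 = 13 · 19 · 41 · 43.
φ(435461) = 435461 · (1 − 1/13) · (1 − 1/19) · (1 − 1/41) · (1 − 1/43)
       = 435461 · 362880/435461 = 362880.

362880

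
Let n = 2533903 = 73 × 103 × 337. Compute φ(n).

2467584

φ(2533903) = 2533903 · (1 − 1/73) · (1 − 1/103) · (1 − 1/337)
       = 2533903 · 2467584/2533903 = 2467584.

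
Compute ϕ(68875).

First factor: 68875 = 5**3 × 19 × 29.
φ(5^3) = 5^2·(5−1) = 25·4 = 100.
φ(19) = 19 − 1 = 18.
φ(29) = 29 − 1 = 28.
Since φ is multiplicative, φ(68875) = 100 · 18 · 28 = 50400.

50400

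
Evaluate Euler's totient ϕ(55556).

24192

Prime factorization: 55556 = 2^2 * 17 * 19 * 43.
φ(2^2) = 2^1·(2−1) = 2·1 = 2.
φ(17) = 17 − 1 = 16.
φ(19) = 19 − 1 = 18.
φ(43) = 43 − 1 = 42.
Multiply: 2 · 16 · 18 · 42 = 24192.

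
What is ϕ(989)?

924

Prime factorization: 989 = 23 · 43.
φ(23) = 23 − 1 = 22.
φ(43) = 43 − 1 = 42.
φ(989) = 22 × 42 = 924.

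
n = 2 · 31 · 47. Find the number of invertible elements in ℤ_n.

1380

φ(2) = 2 − 1 = 1.
φ(31) = 31 − 1 = 30.
φ(47) = 47 − 1 = 46.
φ(2914) = 1 × 30 × 46 = 1380.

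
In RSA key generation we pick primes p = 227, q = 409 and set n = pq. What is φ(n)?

For distinct primes, φ(pq) = (p−1)(q−1) = 226 × 408 = 92208.

92208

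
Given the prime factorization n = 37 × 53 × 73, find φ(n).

134784

φ(143153) = 143153 · (1 − 1/37) · (1 − 1/53) · (1 − 1/73)
       = 143153 · 134784/143153 = 134784.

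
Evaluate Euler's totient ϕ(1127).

1127 = 7**2 · 23.
φ(7^2) = 7^2 − 7^1 = 49 − 7 = 42.
φ(23) = 23 − 1 = 22.
Since φ is multiplicative, φ(1127) = 42 · 22 = 924.

924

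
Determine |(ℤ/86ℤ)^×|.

42

Factor 86: 86 = 2 * 43.
φ(86) = 86 · (1 − 1/2) · (1 − 1/43)
       = 86 · 42/86 = 42.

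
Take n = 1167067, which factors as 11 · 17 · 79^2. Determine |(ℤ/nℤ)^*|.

985920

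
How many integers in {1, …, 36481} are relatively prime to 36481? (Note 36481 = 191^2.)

36290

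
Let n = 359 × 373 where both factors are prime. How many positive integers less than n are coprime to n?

φ(359) = 359 − 1 = 358.
φ(373) = 373 − 1 = 372.
φ(133907) = 358 × 372 = 133176.

133176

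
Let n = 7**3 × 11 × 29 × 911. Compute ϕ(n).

74911200

φ(99678887) = 99678887 · (1 − 1/7) · (1 − 1/11) · (1 − 1/29) · (1 − 1/911)
       = 99678887 · 1528800/2034263 = 74911200.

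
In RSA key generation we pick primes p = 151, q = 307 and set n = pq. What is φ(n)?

φ(46357) = 46357 · (1 − 1/151) · (1 − 1/307)
       = 46357 · 45900/46357 = 45900.

45900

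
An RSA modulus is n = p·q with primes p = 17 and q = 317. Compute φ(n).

5056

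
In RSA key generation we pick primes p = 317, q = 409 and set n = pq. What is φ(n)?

φ(pq) = (p−1)(q−1) = 316 · 408 = 128928.

128928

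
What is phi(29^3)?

23548

φ(24389) = 24389 · (1 − 1/29)
       = 24389 · 28/29 = 23548.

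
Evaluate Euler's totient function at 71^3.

352870

φ(71^3) = 71^3 − 71^2 = 357911 − 5041 = 352870.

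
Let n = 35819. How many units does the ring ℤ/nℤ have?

28224

Factor 35819: 35819 = 7^2 * 17 * 43.
φ(7^2) = 7^2 − 7^1 = 49 − 7 = 42.
φ(17) = 17 − 1 = 16.
φ(43) = 43 − 1 = 42.
Multiply: 42 · 16 · 42 = 28224.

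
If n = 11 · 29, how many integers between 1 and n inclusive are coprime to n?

φ(319) = 319 · (1 − 1/11) · (1 − 1/29)
       = 319 · 280/319 = 280.

280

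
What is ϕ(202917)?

110880

Factor 202917: 202917 = 3 × 11^2 × 13 × 43.
φ(202917) = 202917 · (1 − 1/3) · (1 − 1/11) · (1 − 1/13) · (1 − 1/43)
       = 202917 · 10080/18447 = 110880.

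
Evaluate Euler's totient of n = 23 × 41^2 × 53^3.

5270133440

φ(5756031451) = 5756031451 · (1 − 1/23) · (1 − 1/41) · (1 − 1/53)
       = 5756031451 · 45760/49979 = 5270133440.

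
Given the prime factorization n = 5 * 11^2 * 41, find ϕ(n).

17600

φ(24805) = 24805 · (1 − 1/5) · (1 − 1/11) · (1 − 1/41)
       = 24805 · 1600/2255 = 17600.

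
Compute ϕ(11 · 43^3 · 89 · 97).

6560547840

φ(11) = 11 − 1 = 10.
φ(43^3) = 43^3 − 43^2 = 79507 − 1849 = 77658.
φ(89) = 89 − 1 = 88.
φ(97) = 97 − 1 = 96.
Since φ is multiplicative, φ(7550223241) = 10 · 77658 · 88 · 96 = 6560547840.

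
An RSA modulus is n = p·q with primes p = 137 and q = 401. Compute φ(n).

φ(pq) = (p−1)(q−1) = 136 · 400 = 54400.

54400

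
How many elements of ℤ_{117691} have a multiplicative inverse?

88704

First factor: 117691 = 7 × 17 × 23 × 43.
φ(7) = 7 − 1 = 6.
φ(17) = 17 − 1 = 16.
φ(23) = 23 − 1 = 22.
φ(43) = 43 − 1 = 42.
Multiply: 6 · 16 · 22 · 42 = 88704.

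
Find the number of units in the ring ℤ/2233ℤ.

1680

Factor 2233: 2233 = 7 * 11 * 29.
φ(7) = 7 − 1 = 6.
φ(11) = 11 − 1 = 10.
φ(29) = 29 − 1 = 28.
Multiply: 6 · 10 · 28 = 1680.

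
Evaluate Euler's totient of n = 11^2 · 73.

φ(8833) = 8833 · (1 − 1/11) · (1 − 1/73)
       = 8833 · 720/803 = 7920.

7920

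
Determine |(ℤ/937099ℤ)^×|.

816480

937099 = 19 * 31 * 37 * 43.
φ(937099) = 937099 · (1 − 1/19) · (1 − 1/31) · (1 − 1/37) · (1 − 1/43)
       = 937099 · 816480/937099 = 816480.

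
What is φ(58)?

Prime factorization: 58 = 2 · 29.
φ(2) = 2 − 1 = 1.
φ(29) = 29 − 1 = 28.
Multiply: 1 · 28 = 28.

28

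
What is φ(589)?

Prime factorization: 589 = 19 × 31.
φ(19) = 19 − 1 = 18.
φ(31) = 31 − 1 = 30.
Since φ is multiplicative, φ(589) = 18 · 30 = 540.

540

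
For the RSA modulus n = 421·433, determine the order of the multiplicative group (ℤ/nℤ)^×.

181440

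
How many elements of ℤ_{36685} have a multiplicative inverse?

24640

Prime factorization: 36685 = 5 × 11 × 23 × 29.
φ(5) = 5 − 1 = 4.
φ(11) = 11 − 1 = 10.
φ(23) = 23 − 1 = 22.
φ(29) = 29 − 1 = 28.
Since φ is multiplicative, φ(36685) = 4 · 10 · 22 · 28 = 24640.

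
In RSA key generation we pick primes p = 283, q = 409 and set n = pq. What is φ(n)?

φ(115747) = 115747 · (1 − 1/283) · (1 − 1/409)
       = 115747 · 115056/115747 = 115056.

115056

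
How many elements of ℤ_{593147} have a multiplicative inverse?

506880

Prime factorization: 593147 = 17 * 23 * 37 * 41.
φ(17) = 17 − 1 = 16.
φ(23) = 23 − 1 = 22.
φ(37) = 37 − 1 = 36.
φ(41) = 41 − 1 = 40.
φ(593147) = 16 × 22 × 36 × 40 = 506880.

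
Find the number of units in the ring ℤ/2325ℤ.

1200

First factor: 2325 = 3 · 5**2 · 31.
φ(2325) = 2325 · (1 − 1/3) · (1 − 1/5) · (1 − 1/31)
       = 2325 · 240/465 = 1200.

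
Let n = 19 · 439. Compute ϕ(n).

7884

φ(8341) = 8341 · (1 − 1/19) · (1 − 1/439)
       = 8341 · 7884/8341 = 7884.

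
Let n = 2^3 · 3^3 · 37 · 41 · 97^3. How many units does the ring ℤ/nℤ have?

93650411520

φ(299057387256) = 299057387256 · (1 − 1/2) · (1 − 1/3) · (1 − 1/37) · (1 − 1/41) · (1 − 1/97)
       = 299057387256 · 276480/882894 = 93650411520.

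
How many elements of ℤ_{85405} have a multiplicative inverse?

Prime factorization: 85405 = 5 · 19 · 29 · 31.
φ(5) = 5 − 1 = 4.
φ(19) = 19 − 1 = 18.
φ(29) = 29 − 1 = 28.
φ(31) = 31 − 1 = 30.
Multiply: 4 · 18 · 28 · 30 = 60480.

60480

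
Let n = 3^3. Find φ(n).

18

φ(27) = 27 · (1 − 1/3)
       = 27 · 2/3 = 18.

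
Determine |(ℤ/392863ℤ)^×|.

332640

First factor: 392863 = 19 · 23 · 29 · 31.
φ(19) = 19 − 1 = 18.
φ(23) = 23 − 1 = 22.
φ(29) = 29 − 1 = 28.
φ(31) = 31 − 1 = 30.
φ(392863) = 18 × 22 × 28 × 30 = 332640.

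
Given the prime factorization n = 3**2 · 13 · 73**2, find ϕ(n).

378432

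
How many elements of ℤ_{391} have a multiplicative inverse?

352

First factor: 391 = 17 * 23.
φ(391) = 391 · (1 − 1/17) · (1 − 1/23)
       = 391 · 352/391 = 352.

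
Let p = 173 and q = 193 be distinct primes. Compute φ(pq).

33024

φ(n) = (p − 1)(q − 1) = (173−1)(193−1) = 172·192 = 33024.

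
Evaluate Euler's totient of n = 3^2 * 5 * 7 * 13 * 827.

1427328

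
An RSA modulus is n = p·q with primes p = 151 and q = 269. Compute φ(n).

For distinct primes, φ(pq) = (p−1)(q−1) = 150 × 268 = 40200.

40200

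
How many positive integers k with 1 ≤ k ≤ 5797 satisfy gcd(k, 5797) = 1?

4800

Factor 5797: 5797 = 11 * 17 * 31.
φ(11) = 11 − 1 = 10.
φ(17) = 17 − 1 = 16.
φ(31) = 31 − 1 = 30.
φ(5797) = 10 × 16 × 30 = 4800.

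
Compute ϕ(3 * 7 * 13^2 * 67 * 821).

101312640

φ(195219843) = 195219843 · (1 − 1/3) · (1 − 1/7) · (1 − 1/13) · (1 − 1/67) · (1 − 1/821)
       = 195219843 · 7793280/15016911 = 101312640.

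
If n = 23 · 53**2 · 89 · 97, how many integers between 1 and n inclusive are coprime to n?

512219136

φ(557752231) = 557752231 · (1 − 1/23) · (1 − 1/53) · (1 − 1/89) · (1 − 1/97)
       = 557752231 · 9664512/10523627 = 512219136.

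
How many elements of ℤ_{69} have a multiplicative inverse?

44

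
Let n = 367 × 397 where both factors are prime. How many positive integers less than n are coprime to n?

For distinct primes, φ(pq) = (p−1)(q−1) = 366 × 396 = 144936.

144936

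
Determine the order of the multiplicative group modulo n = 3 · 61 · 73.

8640

φ(13359) = 13359 · (1 − 1/3) · (1 − 1/61) · (1 − 1/73)
       = 13359 · 8640/13359 = 8640.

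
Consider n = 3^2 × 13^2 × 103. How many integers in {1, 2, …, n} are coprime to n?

95472

φ(3^2) = 3^1·(3−1) = 3·2 = 6.
φ(13^2) = 13^2 − 13^1 = 169 − 13 = 156.
φ(103) = 103 − 1 = 102.
Multiply: 6 · 156 · 102 = 95472.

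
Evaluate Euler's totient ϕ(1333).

1260

Factor 1333: 1333 = 31 × 43.
φ(1333) = 1333 · (1 − 1/31) · (1 − 1/43)
       = 1333 · 1260/1333 = 1260.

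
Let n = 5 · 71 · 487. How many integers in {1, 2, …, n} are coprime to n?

φ(172885) = 172885 · (1 − 1/5) · (1 − 1/71) · (1 − 1/487)
       = 172885 · 136080/172885 = 136080.

136080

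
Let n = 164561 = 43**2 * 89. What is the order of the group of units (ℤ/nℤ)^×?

φ(43^2) = 43^1·(43−1) = 43·42 = 1806.
φ(89) = 89 − 1 = 88.
φ(164561) = 1806 × 88 = 158928.

158928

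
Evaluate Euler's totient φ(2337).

1440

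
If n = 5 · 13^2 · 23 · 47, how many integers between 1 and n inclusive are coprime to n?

631488

φ(5) = 5 − 1 = 4.
φ(13^2) = 13^2 − 13^1 = 169 − 13 = 156.
φ(23) = 23 − 1 = 22.
φ(47) = 47 − 1 = 46.
φ(913445) = 4 × 156 × 22 × 46 = 631488.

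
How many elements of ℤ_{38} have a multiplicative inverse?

Prime factorization: 38 = 2 · 19.
φ(38) = 38 · (1 − 1/2) · (1 − 1/19)
       = 38 · 18/38 = 18.

18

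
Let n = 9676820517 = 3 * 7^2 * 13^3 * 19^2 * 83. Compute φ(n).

4777351488

φ(9676820517) = 9676820517 · (1 − 1/3) · (1 − 1/7) · (1 − 1/13) · (1 − 1/19) · (1 − 1/83)
       = 9676820517 · 212544/430521 = 4777351488.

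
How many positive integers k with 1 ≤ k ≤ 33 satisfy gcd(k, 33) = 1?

33 = 3 × 11.
φ(33) = 33 · (1 − 1/3) · (1 − 1/11)
       = 33 · 20/33 = 20.

20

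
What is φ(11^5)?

146410

φ(161051) = 161051 · (1 − 1/11)
       = 161051 · 10/11 = 146410.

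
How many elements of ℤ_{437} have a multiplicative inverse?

396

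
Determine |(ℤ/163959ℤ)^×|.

First factor: 163959 = 3 · 31 · 41 · 43.
φ(3) = 3 − 1 = 2.
φ(31) = 31 − 1 = 30.
φ(41) = 41 − 1 = 40.
φ(43) = 43 − 1 = 42.
Multiply: 2 · 30 · 40 · 42 = 100800.

100800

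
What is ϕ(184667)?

Factor 184667: 184667 = 7 × 23 × 31 × 37.
φ(184667) = 184667 · (1 − 1/7) · (1 − 1/23) · (1 − 1/31) · (1 − 1/37)
       = 184667 · 142560/184667 = 142560.

142560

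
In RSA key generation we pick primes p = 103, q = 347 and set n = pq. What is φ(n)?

35292

φ(35741) = 35741 · (1 − 1/103) · (1 − 1/347)
       = 35741 · 35292/35741 = 35292.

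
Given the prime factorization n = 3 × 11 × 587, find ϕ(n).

φ(3) = 3 − 1 = 2.
φ(11) = 11 − 1 = 10.
φ(587) = 587 − 1 = 586.
Multiply: 2 · 10 · 586 = 11720.

11720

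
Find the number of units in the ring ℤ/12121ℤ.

10560

12121 = 17 × 23 × 31.
φ(17) = 17 − 1 = 16.
φ(23) = 23 − 1 = 22.
φ(31) = 31 − 1 = 30.
Since φ is multiplicative, φ(12121) = 16 · 22 · 30 = 10560.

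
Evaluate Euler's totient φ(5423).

4480

First factor: 5423 = 11 · 17 · 29.
φ(5423) = 5423 · (1 − 1/11) · (1 − 1/17) · (1 − 1/29)
       = 5423 · 4480/5423 = 4480.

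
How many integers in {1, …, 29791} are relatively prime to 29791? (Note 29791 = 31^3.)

28830

φ(29791) = 29791 · (1 − 1/31)
       = 29791 · 30/31 = 28830.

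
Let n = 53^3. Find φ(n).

φ(53^3) = 53^2·(53−1) = 2809·52 = 146068.

146068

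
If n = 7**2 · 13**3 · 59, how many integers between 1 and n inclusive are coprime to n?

4940208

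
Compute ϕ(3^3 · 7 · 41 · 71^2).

φ(39062709) = 39062709 · (1 − 1/3) · (1 − 1/7) · (1 − 1/41) · (1 − 1/71)
       = 39062709 · 33600/61131 = 21470400.

21470400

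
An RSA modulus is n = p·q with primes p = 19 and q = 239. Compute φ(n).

4284

φ(4541) = 4541 · (1 − 1/19) · (1 − 1/239)
       = 4541 · 4284/4541 = 4284.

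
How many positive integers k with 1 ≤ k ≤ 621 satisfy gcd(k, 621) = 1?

396

621 = 3^3 × 23.
φ(3^3) = 3^3 − 3^2 = 27 − 9 = 18.
φ(23) = 23 − 1 = 22.
Multiply: 18 · 22 = 396.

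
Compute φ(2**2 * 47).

92

φ(188) = 188 · (1 − 1/2) · (1 − 1/47)
       = 188 · 46/94 = 92.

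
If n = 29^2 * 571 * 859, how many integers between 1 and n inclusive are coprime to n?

φ(29^2) = 29^2 − 29^1 = 841 − 29 = 812.
φ(571) = 571 − 1 = 570.
φ(859) = 859 − 1 = 858.
Multiply: 812 · 570 · 858 = 397116720.

397116720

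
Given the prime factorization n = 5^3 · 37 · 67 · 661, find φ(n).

156816000

φ(204827375) = 204827375 · (1 − 1/5) · (1 − 1/37) · (1 − 1/67) · (1 − 1/661)
       = 204827375 · 6272640/8193095 = 156816000.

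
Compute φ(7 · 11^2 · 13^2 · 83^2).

φ(7) = 7 − 1 = 6.
φ(11^2) = 11^2 − 11^1 = 121 − 11 = 110.
φ(13^2) = 13^2 − 13^1 = 169 − 13 = 156.
φ(83^2) = 83^2 − 83^1 = 6889 − 83 = 6806.
φ(986112127) = 6 × 110 × 156 × 6806 = 700745760.

700745760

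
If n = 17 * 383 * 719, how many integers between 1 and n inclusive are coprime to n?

φ(4681409) = 4681409 · (1 − 1/17) · (1 − 1/383) · (1 − 1/719)
       = 4681409 · 4388416/4681409 = 4388416.

4388416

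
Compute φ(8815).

First factor: 8815 = 5 · 41 · 43.
φ(8815) = 8815 · (1 − 1/5) · (1 − 1/41) · (1 − 1/43)
       = 8815 · 6720/8815 = 6720.

6720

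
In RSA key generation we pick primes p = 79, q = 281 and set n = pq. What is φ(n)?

21840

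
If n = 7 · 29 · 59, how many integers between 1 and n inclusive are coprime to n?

φ(7) = 7 − 1 = 6.
φ(29) = 29 − 1 = 28.
φ(59) = 59 − 1 = 58.
φ(11977) = 6 × 28 × 58 = 9744.

9744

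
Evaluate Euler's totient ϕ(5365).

4032

First factor: 5365 = 5 · 29 · 37.
φ(5) = 5 − 1 = 4.
φ(29) = 29 − 1 = 28.
φ(37) = 37 − 1 = 36.
φ(5365) = 4 × 28 × 36 = 4032.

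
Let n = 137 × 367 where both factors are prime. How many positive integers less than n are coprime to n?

φ(n) = (p − 1)(q − 1) = (137−1)(367−1) = 136·366 = 49776.

49776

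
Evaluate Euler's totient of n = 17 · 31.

φ(527) = 527 · (1 − 1/17) · (1 − 1/31)
       = 527 · 480/527 = 480.

480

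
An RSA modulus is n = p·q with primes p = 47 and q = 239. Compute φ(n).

10948

φ(11233) = 11233 · (1 − 1/47) · (1 − 1/239)
       = 11233 · 10948/11233 = 10948.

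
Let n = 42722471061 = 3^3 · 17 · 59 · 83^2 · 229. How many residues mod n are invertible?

25920732672

φ(42722471061) = 42722471061 · (1 − 1/3) · (1 − 1/17) · (1 − 1/59) · (1 − 1/83) · (1 − 1/229)
       = 42722471061 · 34699776/57192063 = 25920732672.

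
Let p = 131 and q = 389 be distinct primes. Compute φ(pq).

φ(131) = 131 − 1 = 130.
φ(389) = 389 − 1 = 388.
φ(50959) = 130 × 388 = 50440.

50440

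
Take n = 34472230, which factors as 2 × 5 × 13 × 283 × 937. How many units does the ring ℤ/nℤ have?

12669696

φ(34472230) = 34472230 · (1 − 1/2) · (1 − 1/5) · (1 − 1/13) · (1 − 1/283) · (1 − 1/937)
       = 34472230 · 12669696/34472230 = 12669696.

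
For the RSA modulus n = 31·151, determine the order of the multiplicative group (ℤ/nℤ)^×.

4500

For distinct primes, φ(pq) = (p−1)(q−1) = 30 × 150 = 4500.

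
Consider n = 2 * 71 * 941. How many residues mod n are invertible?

φ(2) = 2 − 1 = 1.
φ(71) = 71 − 1 = 70.
φ(941) = 941 − 1 = 940.
Multiply: 1 · 70 · 940 = 65800.

65800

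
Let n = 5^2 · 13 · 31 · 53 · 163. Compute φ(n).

60652800

φ(5^2) = 5^1·(5−1) = 5·4 = 20.
φ(13) = 13 − 1 = 12.
φ(31) = 31 − 1 = 30.
φ(53) = 53 − 1 = 52.
φ(163) = 163 − 1 = 162.
Since φ is multiplicative, φ(87037925) = 20 · 12 · 30 · 52 · 162 = 60652800.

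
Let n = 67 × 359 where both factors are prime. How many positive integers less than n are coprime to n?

23628

φ(pq) = (p−1)(q−1) = 66 · 358 = 23628.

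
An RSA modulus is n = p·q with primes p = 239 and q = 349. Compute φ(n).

For distinct primes, φ(pq) = (p−1)(q−1) = 238 × 348 = 82824.

82824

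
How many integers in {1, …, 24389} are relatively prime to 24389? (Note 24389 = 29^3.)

23548

φ(29^3) = 29^3 − 29^2 = 24389 − 841 = 23548.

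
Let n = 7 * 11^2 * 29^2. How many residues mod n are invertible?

535920

φ(712327) = 712327 · (1 − 1/7) · (1 − 1/11) · (1 − 1/29)
       = 712327 · 1680/2233 = 535920.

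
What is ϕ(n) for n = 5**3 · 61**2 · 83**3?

206752668000

φ(265952428375) = 265952428375 · (1 − 1/5) · (1 − 1/61) · (1 − 1/83)
       = 265952428375 · 19680/25315 = 206752668000.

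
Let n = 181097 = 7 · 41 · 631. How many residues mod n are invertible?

151200

φ(7) = 7 − 1 = 6.
φ(41) = 41 − 1 = 40.
φ(631) = 631 − 1 = 630.
Multiply: 6 · 40 · 630 = 151200.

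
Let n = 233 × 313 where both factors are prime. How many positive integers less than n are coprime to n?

72384

φ(pq) = (p−1)(q−1) = 232 · 312 = 72384.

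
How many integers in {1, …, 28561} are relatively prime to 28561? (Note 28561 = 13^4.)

φ(13^4) = 13^4 − 13^3 = 28561 − 2197 = 26364.

26364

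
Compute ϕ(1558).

720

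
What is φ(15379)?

First factor: 15379 = 7 · 13^3.
φ(15379) = 15379 · (1 − 1/7) · (1 − 1/13)
       = 15379 · 72/91 = 12168.

12168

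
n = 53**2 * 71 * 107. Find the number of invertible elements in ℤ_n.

φ(21339973) = 21339973 · (1 − 1/53) · (1 − 1/71) · (1 − 1/107)
       = 21339973 · 385840/402641 = 20449520.

20449520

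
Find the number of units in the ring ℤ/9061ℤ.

First factor: 9061 = 13 · 17 · 41.
φ(13) = 13 − 1 = 12.
φ(17) = 17 − 1 = 16.
φ(41) = 41 − 1 = 40.
Since φ is multiplicative, φ(9061) = 12 · 16 · 40 = 7680.

7680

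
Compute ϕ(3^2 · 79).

φ(3^2) = 3^2 − 3^1 = 9 − 3 = 6.
φ(79) = 79 − 1 = 78.
Since φ is multiplicative, φ(711) = 6 · 78 = 468.

468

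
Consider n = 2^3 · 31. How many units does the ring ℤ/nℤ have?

120

φ(248) = 248 · (1 − 1/2) · (1 − 1/31)
       = 248 · 30/62 = 120.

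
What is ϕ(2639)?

2016

2639 = 7 × 13 × 29.
φ(2639) = 2639 · (1 − 1/7) · (1 − 1/13) · (1 − 1/29)
       = 2639 · 2016/2639 = 2016.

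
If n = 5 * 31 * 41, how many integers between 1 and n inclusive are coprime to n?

4800

φ(6355) = 6355 · (1 − 1/5) · (1 − 1/31) · (1 − 1/41)
       = 6355 · 4800/6355 = 4800.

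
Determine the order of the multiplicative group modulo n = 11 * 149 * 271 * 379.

151048800

φ(168340051) = 168340051 · (1 − 1/11) · (1 − 1/149) · (1 − 1/271) · (1 − 1/379)
       = 168340051 · 151048800/168340051 = 151048800.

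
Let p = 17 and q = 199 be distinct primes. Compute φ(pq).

φ(3383) = 3383 · (1 − 1/17) · (1 − 1/199)
       = 3383 · 3168/3383 = 3168.

3168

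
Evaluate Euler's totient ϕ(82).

40

Factor 82: 82 = 2 × 41.
φ(2) = 2 − 1 = 1.
φ(41) = 41 − 1 = 40.
Multiply: 1 · 40 = 40.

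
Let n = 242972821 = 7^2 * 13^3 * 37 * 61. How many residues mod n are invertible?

φ(242972821) = 242972821 · (1 − 1/7) · (1 − 1/13) · (1 − 1/37) · (1 − 1/61)
       = 242972821 · 155520/205387 = 183980160.

183980160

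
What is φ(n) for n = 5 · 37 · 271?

φ(50135) = 50135 · (1 − 1/5) · (1 − 1/37) · (1 − 1/271)
       = 50135 · 38880/50135 = 38880.

38880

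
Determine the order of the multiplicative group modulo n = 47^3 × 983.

99784948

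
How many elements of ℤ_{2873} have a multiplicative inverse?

2496

First factor: 2873 = 13^2 · 17.
φ(2873) = 2873 · (1 − 1/13) · (1 − 1/17)
       = 2873 · 192/221 = 2496.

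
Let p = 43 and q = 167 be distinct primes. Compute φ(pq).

6972

φ(n) = (p − 1)(q − 1) = (43−1)(167−1) = 42·166 = 6972.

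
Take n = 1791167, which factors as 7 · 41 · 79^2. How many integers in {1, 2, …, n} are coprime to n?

1478880

φ(7) = 7 − 1 = 6.
φ(41) = 41 − 1 = 40.
φ(79^2) = 79^2 − 79^1 = 6241 − 79 = 6162.
Since φ is multiplicative, φ(1791167) = 6 · 40 · 6162 = 1478880.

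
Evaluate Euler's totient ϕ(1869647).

Prime factorization: 1869647 = 13^3 * 23 * 37.
φ(1869647) = 1869647 · (1 − 1/13) · (1 − 1/23) · (1 − 1/37)
       = 1869647 · 9504/11063 = 1606176.

1606176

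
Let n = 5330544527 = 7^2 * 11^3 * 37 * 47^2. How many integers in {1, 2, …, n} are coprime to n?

φ(5330544527) = 5330544527 · (1 − 1/7) · (1 − 1/11) · (1 − 1/37) · (1 − 1/47)
       = 5330544527 · 99360/133903 = 3955422240.

3955422240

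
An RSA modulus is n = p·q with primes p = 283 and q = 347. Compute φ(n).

97572

φ(n) = (p − 1)(q − 1) = (283−1)(347−1) = 282·346 = 97572.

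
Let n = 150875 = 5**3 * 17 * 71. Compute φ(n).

112000

φ(150875) = 150875 · (1 − 1/5) · (1 − 1/17) · (1 − 1/71)
       = 150875 · 4480/6035 = 112000.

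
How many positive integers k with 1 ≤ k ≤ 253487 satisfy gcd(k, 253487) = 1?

First factor: 253487 = 13 × 17 × 31 × 37.
φ(253487) = 253487 · (1 − 1/13) · (1 − 1/17) · (1 − 1/31) · (1 − 1/37)
       = 253487 · 207360/253487 = 207360.

207360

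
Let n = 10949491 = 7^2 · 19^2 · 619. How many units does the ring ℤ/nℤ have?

φ(10949491) = 10949491 · (1 − 1/7) · (1 − 1/19) · (1 − 1/619)
       = 10949491 · 66744/82327 = 8876952.

8876952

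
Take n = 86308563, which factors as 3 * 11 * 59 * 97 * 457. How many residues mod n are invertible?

φ(3) = 3 − 1 = 2.
φ(11) = 11 − 1 = 10.
φ(59) = 59 − 1 = 58.
φ(97) = 97 − 1 = 96.
φ(457) = 457 − 1 = 456.
Multiply: 2 · 10 · 58 · 96 · 456 = 50780160.

50780160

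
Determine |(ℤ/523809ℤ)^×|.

523809 = 3^2 · 11^2 · 13 · 37.
φ(3^2) = 3^1·(3−1) = 3·2 = 6.
φ(11^2) = 11^1·(11−1) = 11·10 = 110.
φ(13) = 13 − 1 = 12.
φ(37) = 37 − 1 = 36.
Multiply: 6 · 110 · 12 · 36 = 285120.

285120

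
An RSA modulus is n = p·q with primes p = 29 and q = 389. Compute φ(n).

10864

φ(n) = (p − 1)(q − 1) = (29−1)(389−1) = 28·388 = 10864.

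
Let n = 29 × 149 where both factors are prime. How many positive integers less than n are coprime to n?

φ(29) = 29 − 1 = 28.
φ(149) = 149 − 1 = 148.
φ(4321) = 28 × 148 = 4144.

4144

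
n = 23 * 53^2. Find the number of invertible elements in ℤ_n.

φ(64607) = 64607 · (1 − 1/23) · (1 − 1/53)
       = 64607 · 1144/1219 = 60632.

60632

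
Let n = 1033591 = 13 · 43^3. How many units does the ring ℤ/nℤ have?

931896

φ(13) = 13 − 1 = 12.
φ(43^3) = 43^2·(43−1) = 1849·42 = 77658.
Since φ is multiplicative, φ(1033591) = 12 · 77658 = 931896.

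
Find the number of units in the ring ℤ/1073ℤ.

1008

1073 = 29 · 37.
φ(1073) = 1073 · (1 − 1/29) · (1 − 1/37)
       = 1073 · 1008/1073 = 1008.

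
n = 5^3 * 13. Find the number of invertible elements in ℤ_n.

1200

φ(1625) = 1625 · (1 − 1/5) · (1 − 1/13)
       = 1625 · 48/65 = 1200.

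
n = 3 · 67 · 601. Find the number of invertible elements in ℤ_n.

φ(120801) = 120801 · (1 − 1/3) · (1 − 1/67) · (1 − 1/601)
       = 120801 · 79200/120801 = 79200.

79200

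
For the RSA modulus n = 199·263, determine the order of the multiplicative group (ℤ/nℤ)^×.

51876

φ(199) = 199 − 1 = 198.
φ(263) = 263 − 1 = 262.
Multiply: 198 · 262 = 51876.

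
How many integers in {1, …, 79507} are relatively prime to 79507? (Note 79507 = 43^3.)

77658

φ(79507) = 79507 · (1 − 1/43)
       = 79507 · 42/43 = 77658.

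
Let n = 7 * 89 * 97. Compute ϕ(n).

φ(7) = 7 − 1 = 6.
φ(89) = 89 − 1 = 88.
φ(97) = 97 − 1 = 96.
φ(60431) = 6 × 88 × 96 = 50688.

50688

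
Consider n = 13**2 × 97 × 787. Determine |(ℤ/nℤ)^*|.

φ(13^2) = 13^1·(13−1) = 13·12 = 156.
φ(97) = 97 − 1 = 96.
φ(787) = 787 − 1 = 786.
φ(12901291) = 156 × 96 × 786 = 11771136.

11771136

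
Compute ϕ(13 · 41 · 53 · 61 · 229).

φ(394610281) = 394610281 · (1 − 1/13) · (1 − 1/41) · (1 − 1/53) · (1 − 1/61) · (1 − 1/229)
       = 394610281 · 341452800/394610281 = 341452800.

341452800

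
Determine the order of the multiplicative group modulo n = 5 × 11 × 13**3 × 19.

1460160

φ(2295865) = 2295865 · (1 − 1/5) · (1 − 1/11) · (1 − 1/13) · (1 − 1/19)
       = 2295865 · 8640/13585 = 1460160.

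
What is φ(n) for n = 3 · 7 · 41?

φ(861) = 861 · (1 − 1/3) · (1 − 1/7) · (1 − 1/41)
       = 861 · 480/861 = 480.

480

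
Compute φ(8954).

First factor: 8954 = 2 · 11**2 · 37.
φ(8954) = 8954 · (1 − 1/2) · (1 − 1/11) · (1 − 1/37)
       = 8954 · 360/814 = 3960.

3960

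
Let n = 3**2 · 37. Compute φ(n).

216

φ(3^2) = 3^1·(3−1) = 3·2 = 6.
φ(37) = 37 − 1 = 36.
Multiply: 6 · 36 = 216.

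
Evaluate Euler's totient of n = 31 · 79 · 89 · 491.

100900800

φ(107018851) = 107018851 · (1 − 1/31) · (1 − 1/79) · (1 − 1/89) · (1 − 1/491)
       = 107018851 · 100900800/107018851 = 100900800.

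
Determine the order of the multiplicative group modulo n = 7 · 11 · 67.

3960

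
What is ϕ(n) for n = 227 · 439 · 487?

48108168

φ(227) = 227 − 1 = 226.
φ(439) = 439 − 1 = 438.
φ(487) = 487 − 1 = 486.
Multiply: 226 · 438 · 486 = 48108168.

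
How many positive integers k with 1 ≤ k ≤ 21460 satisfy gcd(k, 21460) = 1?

First factor: 21460 = 2^2 × 5 × 29 × 37.
φ(21460) = 21460 · (1 − 1/2) · (1 − 1/5) · (1 − 1/29) · (1 − 1/37)
       = 21460 · 4032/10730 = 8064.

8064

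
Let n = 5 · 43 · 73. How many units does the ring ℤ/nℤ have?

12096

φ(15695) = 15695 · (1 − 1/5) · (1 − 1/43) · (1 − 1/73)
       = 15695 · 12096/15695 = 12096.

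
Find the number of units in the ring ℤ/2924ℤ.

Factor 2924: 2924 = 2^2 · 17 · 43.
φ(2^2) = 2^1·(2−1) = 2·1 = 2.
φ(17) = 17 − 1 = 16.
φ(43) = 43 − 1 = 42.
Multiply: 2 · 16 · 42 = 1344.

1344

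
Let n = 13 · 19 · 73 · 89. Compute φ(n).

φ(13) = 13 − 1 = 12.
φ(19) = 19 − 1 = 18.
φ(73) = 73 − 1 = 72.
φ(89) = 89 − 1 = 88.
Since φ is multiplicative, φ(1604759) = 12 · 18 · 72 · 88 = 1368576.

1368576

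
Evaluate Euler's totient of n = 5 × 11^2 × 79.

φ(5) = 5 − 1 = 4.
φ(11^2) = 11^1·(11−1) = 11·10 = 110.
φ(79) = 79 − 1 = 78.
Since φ is multiplicative, φ(47795) = 4 · 110 · 78 = 34320.

34320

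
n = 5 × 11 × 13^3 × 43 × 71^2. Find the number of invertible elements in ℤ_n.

φ(26192557105) = 26192557105 · (1 − 1/5) · (1 − 1/11) · (1 − 1/13) · (1 − 1/43) · (1 − 1/71)
       = 26192557105 · 1411200/2182895 = 16932988800.

16932988800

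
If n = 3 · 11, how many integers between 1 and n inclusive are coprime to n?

20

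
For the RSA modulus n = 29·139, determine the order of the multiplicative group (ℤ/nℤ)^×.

3864

φ(29) = 29 − 1 = 28.
φ(139) = 139 − 1 = 138.
Multiply: 28 · 138 = 3864.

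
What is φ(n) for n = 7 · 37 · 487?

104976

φ(7) = 7 − 1 = 6.
φ(37) = 37 − 1 = 36.
φ(487) = 487 − 1 = 486.
φ(126133) = 6 × 36 × 486 = 104976.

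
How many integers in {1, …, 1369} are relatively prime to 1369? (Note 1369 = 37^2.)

1332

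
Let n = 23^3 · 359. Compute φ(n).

φ(23^3) = 23^2·(23−1) = 529·22 = 11638.
φ(359) = 359 − 1 = 358.
Multiply: 11638 · 358 = 4166404.

4166404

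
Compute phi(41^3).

67240

φ(41^3) = 41^3 − 41^2 = 68921 − 1681 = 67240.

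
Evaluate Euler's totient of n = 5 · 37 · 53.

φ(5) = 5 − 1 = 4.
φ(37) = 37 − 1 = 36.
φ(53) = 53 − 1 = 52.
Since φ is multiplicative, φ(9805) = 4 · 36 · 52 = 7488.

7488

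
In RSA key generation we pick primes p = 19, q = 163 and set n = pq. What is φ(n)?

φ(3097) = 3097 · (1 − 1/19) · (1 − 1/163)
       = 3097 · 2916/3097 = 2916.

2916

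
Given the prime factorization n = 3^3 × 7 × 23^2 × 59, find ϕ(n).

φ(5898879) = 5898879 · (1 − 1/3) · (1 − 1/7) · (1 − 1/23) · (1 − 1/59)
       = 5898879 · 15312/28497 = 3169584.

3169584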